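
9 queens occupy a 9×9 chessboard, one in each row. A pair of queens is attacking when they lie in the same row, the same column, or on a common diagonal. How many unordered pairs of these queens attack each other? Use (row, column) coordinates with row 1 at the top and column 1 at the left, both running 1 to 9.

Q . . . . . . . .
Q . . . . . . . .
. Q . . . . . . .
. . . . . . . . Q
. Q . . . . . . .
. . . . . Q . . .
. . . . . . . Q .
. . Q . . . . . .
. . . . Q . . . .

Same column: (1,1)–(2,1) (column 1); (3,2)–(5,2) (column 2).
Same diagonal: (1,1)–(6,6) (|1−6| = |1−6| = 5); (2,1)–(3,2) (|2−3| = |1−2| = 1).
Total attacking pairs: 4.

4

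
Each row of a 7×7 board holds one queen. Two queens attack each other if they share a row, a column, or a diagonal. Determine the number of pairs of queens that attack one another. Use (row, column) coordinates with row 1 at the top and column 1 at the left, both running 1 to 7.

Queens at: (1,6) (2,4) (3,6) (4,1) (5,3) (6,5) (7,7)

1

Same column: (1,6)–(3,6) (column 6).
Total attacking pairs: 1.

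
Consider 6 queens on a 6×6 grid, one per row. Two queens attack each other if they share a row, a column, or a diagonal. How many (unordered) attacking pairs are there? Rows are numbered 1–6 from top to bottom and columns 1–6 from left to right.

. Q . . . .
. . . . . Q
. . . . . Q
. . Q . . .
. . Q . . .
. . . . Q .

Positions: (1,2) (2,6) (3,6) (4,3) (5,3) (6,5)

4

Same column: (2,6)–(3,6) (column 6); (4,3)–(5,3) (column 3).
Same diagonal: (2,6)–(5,3) (|2−5| = |6−3| = 3); (4,3)–(6,5) (|4−6| = |3−5| = 2).
Total attacking pairs: 4.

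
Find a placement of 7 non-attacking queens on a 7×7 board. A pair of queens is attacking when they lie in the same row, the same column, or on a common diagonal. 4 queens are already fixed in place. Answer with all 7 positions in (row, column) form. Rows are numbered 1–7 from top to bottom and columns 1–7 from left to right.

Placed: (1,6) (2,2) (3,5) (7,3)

(1,6) (2,2) (3,5) (4,1) (5,4) (6,7) (7,3)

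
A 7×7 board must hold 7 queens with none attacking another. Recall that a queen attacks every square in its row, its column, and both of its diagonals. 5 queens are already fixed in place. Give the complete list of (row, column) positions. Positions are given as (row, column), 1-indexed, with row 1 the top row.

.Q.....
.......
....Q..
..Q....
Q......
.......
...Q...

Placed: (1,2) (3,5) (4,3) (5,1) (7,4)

Row 2: attacked by (1,2)→{1,2,3}; (3,5)→{4,5,6}; (4,3)→{1,3,5}; (5,1)→{1,4}; (7,4)→{4}. Safe: 7. Place at column 7.
Row 6: attacked by (1,2)→{2,7}; (2,7)→{3,7}; (3,5)→{2,5}; (4,3)→{1,3,5}; (5,1)→{1,2}; (7,4)→{3,4,5}. Safe: 6. Place at column 6.
Columns [2, 7, 5, 3, 1, 6, 4], r−c [-1, -5, -2, 1, 4, 0, 3], r+c [3, 9, 8, 7, 6, 12, 11] are all distinct, so no two queens attack.

(1,2) (2,7) (3,5) (4,3) (5,1) (6,6) (7,4)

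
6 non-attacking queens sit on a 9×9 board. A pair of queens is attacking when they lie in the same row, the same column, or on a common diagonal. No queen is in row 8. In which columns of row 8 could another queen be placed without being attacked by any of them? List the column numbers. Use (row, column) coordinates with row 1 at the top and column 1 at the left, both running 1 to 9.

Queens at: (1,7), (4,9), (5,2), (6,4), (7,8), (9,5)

columns 1, 3

(1,7) attacks row 8 at column 7.
(4,9) attacks row 8 at column 9 and diagonals 5.
(5,2) attacks row 8 at column 2 and diagonals 5.
(6,4) attacks row 8 at column 4 and diagonals 2, 6.
(7,8) attacks row 8 at column 8 and diagonals 7, 9.
(9,5) attacks row 8 at column 5 and diagonals 4, 6.
Attacked columns: {2, 4, 5, 6, 7, 8, 9}. Safe: {1, 3}.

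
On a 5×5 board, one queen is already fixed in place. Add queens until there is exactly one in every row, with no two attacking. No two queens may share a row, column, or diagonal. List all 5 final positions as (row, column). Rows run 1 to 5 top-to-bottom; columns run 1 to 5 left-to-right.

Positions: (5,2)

(1,4) (2,1) (3,3) (4,5) (5,2)

Row 1: attacked by (5,2)→{2}. Safe: 1, 3, 4, 5. Place at column 4.
Row 2: attacked by (1,4)→{3,4,5}; (5,2)→{2,5}. Safe: 1. Place at column 1.
Row 3: attacked by (1,4)→{2,4}; (2,1)→{1,2}; (5,2)→{2,4}. Safe: 3, 5. Place at column 3.
Row 4: attacked by (1,4)→{1,4}; (2,1)→{1,3}; (3,3)→{2,3,4}; (5,2)→{1,2,3}. Safe: 5. Place at column 5.
Columns [4, 1, 3, 5, 2], r−c [-3, 1, 0, -1, 3], r+c [5, 3, 6, 9, 7] are all distinct, so no two queens attack.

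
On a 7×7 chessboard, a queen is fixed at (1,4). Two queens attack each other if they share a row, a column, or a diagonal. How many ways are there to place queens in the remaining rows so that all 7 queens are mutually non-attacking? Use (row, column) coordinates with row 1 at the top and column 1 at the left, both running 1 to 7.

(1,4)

6

Branch on row 2: col 1 → 2; col 2 → 1; col 6 → 1; col 7 → 2.
Sum: 2 + 1 + 1 + 2 = 6.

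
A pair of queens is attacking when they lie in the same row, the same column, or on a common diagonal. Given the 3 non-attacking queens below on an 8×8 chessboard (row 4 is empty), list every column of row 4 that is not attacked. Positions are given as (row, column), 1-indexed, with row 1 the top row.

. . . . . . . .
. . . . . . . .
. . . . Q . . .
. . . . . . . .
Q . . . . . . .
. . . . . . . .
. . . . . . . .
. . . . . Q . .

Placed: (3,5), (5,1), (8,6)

columns 3, 7, 8

(3,5) attacks row 4 at column 5 and diagonals 4, 6.
(5,1) attacks row 4 at column 1 and diagonals 2.
(8,6) attacks row 4 at column 6 and diagonals 2.
Attacked columns: {1, 2, 4, 5, 6}. Safe: {3, 7, 8}.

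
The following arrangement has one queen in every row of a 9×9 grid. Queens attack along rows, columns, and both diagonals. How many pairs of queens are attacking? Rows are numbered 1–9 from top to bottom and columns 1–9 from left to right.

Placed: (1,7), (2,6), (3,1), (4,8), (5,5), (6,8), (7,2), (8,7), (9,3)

Same column: (1,7)–(8,7) (column 7); (4,8)–(6,8) (column 8).
Same diagonal: (1,7)–(2,6) (|1−2| = |7−6| = 1); (2,6)–(4,8) (|2−4| = |6−8| = 2); (4,8)–(9,3) (|4−9| = |8−3| = 5).
Total attacking pairs: 5.

5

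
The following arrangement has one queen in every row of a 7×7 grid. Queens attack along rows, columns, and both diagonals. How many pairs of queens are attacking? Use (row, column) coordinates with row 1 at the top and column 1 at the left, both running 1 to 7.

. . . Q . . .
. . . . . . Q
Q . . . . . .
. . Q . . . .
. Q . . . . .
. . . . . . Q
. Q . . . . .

4

Same column: (2,7)–(6,7) (column 7); (5,2)–(7,2) (column 2).
Same diagonal: (2,7)–(7,2) (|2−7| = |7−2| = 5); (4,3)–(5,2) (|4−5| = |3−2| = 1).
Total attacking pairs: 4.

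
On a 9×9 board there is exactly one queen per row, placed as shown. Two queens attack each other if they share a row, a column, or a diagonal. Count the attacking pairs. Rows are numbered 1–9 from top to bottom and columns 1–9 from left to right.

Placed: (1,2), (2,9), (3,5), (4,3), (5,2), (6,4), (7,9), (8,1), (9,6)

Same column: (1,2)–(5,2) (column 2); (2,9)–(7,9) (column 9).
Same diagonal: (3,5)–(7,9) (|3−7| = |5−9| = 4); (4,3)–(5,2) (|4−5| = |3−2| = 1); (5,2)–(9,6) (|5−9| = |2−6| = 4).
Total attacking pairs: 5.

5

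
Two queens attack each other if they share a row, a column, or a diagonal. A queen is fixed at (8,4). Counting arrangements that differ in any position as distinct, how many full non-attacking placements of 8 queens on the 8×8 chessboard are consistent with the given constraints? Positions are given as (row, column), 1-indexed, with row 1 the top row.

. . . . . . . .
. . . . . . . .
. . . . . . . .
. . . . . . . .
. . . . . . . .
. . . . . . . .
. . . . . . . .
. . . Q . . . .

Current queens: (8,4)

Branch on row 1: col 1 → 1; col 2 → 3; col 3 → 3; col 5 → 3; col 6 → 4; col 7 → 3; col 8 → 1.
Sum: 1 + 3 + 3 + 3 + 4 + 3 + 1 = 18.

18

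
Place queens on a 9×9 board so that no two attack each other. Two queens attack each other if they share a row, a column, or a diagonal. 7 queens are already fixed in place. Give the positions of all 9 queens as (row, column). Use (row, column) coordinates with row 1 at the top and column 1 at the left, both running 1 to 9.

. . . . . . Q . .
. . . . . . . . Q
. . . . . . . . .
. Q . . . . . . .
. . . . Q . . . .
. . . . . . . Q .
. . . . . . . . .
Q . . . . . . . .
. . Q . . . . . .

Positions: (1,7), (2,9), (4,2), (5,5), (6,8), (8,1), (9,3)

Row 3: attacked by (1,7)→{5,7,9}; (2,9)→{8,9}; (4,2)→{1,2,3}; (5,5)→{3,5,7}; (6,8)→{5,8}; (8,1)→{1,6}; (9,3)→{3,9}. Safe: 4. Place at column 4.
Row 7: attacked by (1,7)→{1,7}; (2,9)→{4,9}; (3,4)→{4,8}; (4,2)→{2,5}; (5,5)→{3,5,7}; (6,8)→{7,8,9}; (8,1)→{1,2}; (9,3)→{1,3,5}. Safe: 6. Place at column 6.
Columns [7, 9, 4, 2, 5, 8, 6, 1, 3], r−c [-6, -7, -1, 2, 0, -2, 1, 7, 6], r+c [8, 11, 7, 6, 10, 14, 13, 9, 12] are all distinct, so no two queens attack.

(1,7) (2,9) (3,4) (4,2) (5,5) (6,8) (7,6) (8,1) (9,3)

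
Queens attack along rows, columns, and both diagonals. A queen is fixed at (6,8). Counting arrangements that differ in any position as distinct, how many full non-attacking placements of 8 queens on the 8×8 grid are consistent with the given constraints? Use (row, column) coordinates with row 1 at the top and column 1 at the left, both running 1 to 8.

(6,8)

16

Branch on row 1: col 1 → 0; col 2 → 3; col 4 → 4; col 5 → 4; col 6 → 4; col 7 → 1.
Sum: 0 + 3 + 4 + 4 + 4 + 1 = 16.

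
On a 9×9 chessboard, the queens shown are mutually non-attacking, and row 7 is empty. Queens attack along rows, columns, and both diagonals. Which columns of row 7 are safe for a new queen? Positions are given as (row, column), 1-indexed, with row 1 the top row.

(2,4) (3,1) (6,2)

(2,4) attacks row 7 at column 4 and diagonals 9.
(3,1) attacks row 7 at column 1 and diagonals 5.
(6,2) attacks row 7 at column 2 and diagonals 1, 3.
Attacked columns: {1, 2, 3, 4, 5, 9}. Safe: {6, 7, 8}.

columns 6, 7, 8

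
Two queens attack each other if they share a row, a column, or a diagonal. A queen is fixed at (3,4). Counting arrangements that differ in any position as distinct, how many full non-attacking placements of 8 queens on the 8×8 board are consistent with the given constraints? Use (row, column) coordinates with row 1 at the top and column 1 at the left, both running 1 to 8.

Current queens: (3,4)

12

Branch on row 1: col 1 → 1; col 3 → 3; col 5 → 6; col 7 → 1; col 8 → 1.
Sum: 1 + 3 + 6 + 1 + 1 = 12.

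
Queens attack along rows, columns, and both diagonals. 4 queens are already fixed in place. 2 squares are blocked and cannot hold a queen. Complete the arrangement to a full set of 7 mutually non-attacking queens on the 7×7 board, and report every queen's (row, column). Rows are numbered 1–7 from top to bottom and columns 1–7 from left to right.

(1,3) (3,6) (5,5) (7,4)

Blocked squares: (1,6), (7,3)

Row 2: attacked by (1,3)→{2,3,4}; (3,6)→{5,6,7}; (5,5)→{2,5}; (7,4)→{4}. Safe: 1. Place at column 1.
Row 4: attacked by (1,3)→{3,6}; (2,1)→{1,3}; (3,6)→{5,6,7}; (5,5)→{4,5,6}; (7,4)→{1,4,7}. Safe: 2. Place at column 2.
Row 6: attacked by (1,3)→{3}; (2,1)→{1,5}; (3,6)→{3,6}; (4,2)→{2,4}; (5,5)→{4,5,6}; (7,4)→{3,4,5}. Safe: 7. Place at column 7.
Columns [3, 1, 6, 2, 5, 7, 4], r−c [-2, 1, -3, 2, 0, -1, 3], r+c [4, 3, 9, 6, 10, 13, 11] are all distinct, so no two queens attack.

(1,3) (2,1) (3,6) (4,2) (5,5) (6,7) (7,4)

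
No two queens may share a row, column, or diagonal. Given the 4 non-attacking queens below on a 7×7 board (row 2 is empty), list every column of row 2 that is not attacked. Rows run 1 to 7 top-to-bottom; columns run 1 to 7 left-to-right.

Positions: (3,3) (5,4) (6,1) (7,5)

(3,3) attacks row 2 at column 3 and diagonals 2, 4.
(5,4) attacks row 2 at column 4 and diagonals 1, 7.
(6,1) attacks row 2 at column 1 and diagonals 5.
(7,5) attacks row 2 at column 5.
Attacked columns: {1, 2, 3, 4, 5, 7}. Safe: {6}.

columns 6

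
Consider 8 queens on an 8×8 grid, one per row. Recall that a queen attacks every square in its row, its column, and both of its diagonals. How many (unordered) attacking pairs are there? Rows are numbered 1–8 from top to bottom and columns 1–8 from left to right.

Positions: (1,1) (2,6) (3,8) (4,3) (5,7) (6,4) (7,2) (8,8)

2

Same column: (3,8)–(8,8) (column 8).
Same diagonal: (1,1)–(8,8) (|1−8| = |1−8| = 7).
Total attacking pairs: 2.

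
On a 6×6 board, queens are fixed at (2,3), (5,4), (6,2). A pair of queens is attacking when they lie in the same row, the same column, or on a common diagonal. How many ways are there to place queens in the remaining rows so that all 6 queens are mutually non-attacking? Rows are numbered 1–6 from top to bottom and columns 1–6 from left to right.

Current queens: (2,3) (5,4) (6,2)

1

Branch on row 1: col 1 → 0; col 5 → 1; col 6 → 0.
Sum: 0 + 1 + 0 = 1.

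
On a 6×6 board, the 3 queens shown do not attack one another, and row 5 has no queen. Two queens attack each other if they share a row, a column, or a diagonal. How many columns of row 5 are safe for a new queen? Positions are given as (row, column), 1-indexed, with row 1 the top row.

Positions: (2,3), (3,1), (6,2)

2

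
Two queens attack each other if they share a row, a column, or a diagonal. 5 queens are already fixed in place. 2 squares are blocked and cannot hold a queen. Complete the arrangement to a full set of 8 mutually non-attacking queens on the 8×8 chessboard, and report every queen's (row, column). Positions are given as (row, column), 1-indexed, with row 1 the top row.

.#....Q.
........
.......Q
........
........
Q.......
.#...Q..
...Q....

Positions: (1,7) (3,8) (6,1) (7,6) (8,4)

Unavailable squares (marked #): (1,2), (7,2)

Row 2: attacked by (1,7)→{6,7,8}; (3,8)→{7,8}; (6,1)→{1,5}; (7,6)→{1,6}; (8,4)→{4}. Safe: 2, 3. Place at column 3.
Row 4: attacked by (1,7)→{4,7}; (2,3)→{1,3,5}; (3,8)→{7,8}; (6,1)→{1,3}; (7,6)→{3,6}; (8,4)→{4,8}. Safe: 2. Place at column 2.
Row 5: attacked by (1,7)→{3,7}; (2,3)→{3,6}; (3,8)→{6,8}; (4,2)→{1,2,3}; (6,1)→{1,2}; (7,6)→{4,6,8}; (8,4)→{1,4,7}. Safe: 5. Place at column 5.
Columns [7, 3, 8, 2, 5, 1, 6, 4], r−c [-6, -1, -5, 2, 0, 5, 1, 4], r+c [8, 5, 11, 6, 10, 7, 13, 12] are all distinct, so no two queens attack.

(1,7) (2,3) (3,8) (4,2) (5,5) (6,1) (7,6) (8,4)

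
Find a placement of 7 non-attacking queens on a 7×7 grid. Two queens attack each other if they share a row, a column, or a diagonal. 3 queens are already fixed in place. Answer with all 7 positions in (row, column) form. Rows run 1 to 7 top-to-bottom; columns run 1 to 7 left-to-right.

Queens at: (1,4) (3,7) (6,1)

(1,4) (2,2) (3,7) (4,5) (5,3) (6,1) (7,6)

Row 2: attacked by (1,4)→{3,4,5}; (3,7)→{6,7}; (6,1)→{1,5}. Safe: 2. Place at column 2.
Row 4: attacked by (1,4)→{1,4,7}; (2,2)→{2,4}; (3,7)→{6,7}; (6,1)→{1,3}. Safe: 5. Place at column 5.
Row 5: attacked by (1,4)→{4}; (2,2)→{2,5}; (3,7)→{5,7}; (4,5)→{4,5,6}; (6,1)→{1,2}. Safe: 3. Place at column 3.
Row 7: attacked by (1,4)→{4}; (2,2)→{2,7}; (3,7)→{3,7}; (4,5)→{2,5}; (5,3)→{1,3,5}; (6,1)→{1,2}. Safe: 6. Place at column 6.
Columns [4, 2, 7, 5, 3, 1, 6], r−c [-3, 0, -4, -1, 2, 5, 1], r+c [5, 4, 10, 9, 8, 7, 13] are all distinct, so no two queens attack.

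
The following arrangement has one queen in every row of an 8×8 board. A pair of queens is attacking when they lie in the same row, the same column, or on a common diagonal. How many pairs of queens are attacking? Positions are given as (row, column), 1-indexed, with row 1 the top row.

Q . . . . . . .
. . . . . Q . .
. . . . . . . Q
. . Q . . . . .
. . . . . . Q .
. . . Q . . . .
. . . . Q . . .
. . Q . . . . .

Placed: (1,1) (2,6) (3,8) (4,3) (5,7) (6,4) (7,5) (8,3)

4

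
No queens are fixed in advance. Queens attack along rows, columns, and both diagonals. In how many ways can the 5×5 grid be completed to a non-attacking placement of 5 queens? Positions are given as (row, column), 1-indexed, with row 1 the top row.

10

Branch on row 1: col 1 → 2; col 2 → 2; col 3 → 2; col 4 → 2; col 5 → 2.
Sum: 2 + 2 + 2 + 2 + 2 = 10.
(This is the classic 5-queens count.)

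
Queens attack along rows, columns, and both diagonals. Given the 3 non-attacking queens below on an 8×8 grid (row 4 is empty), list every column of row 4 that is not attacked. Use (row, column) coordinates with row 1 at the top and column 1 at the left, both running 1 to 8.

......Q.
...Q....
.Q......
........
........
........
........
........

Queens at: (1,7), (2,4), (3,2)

columns 5, 8

(1,7) attacks row 4 at column 7 and diagonals 4.
(2,4) attacks row 4 at column 4 and diagonals 2, 6.
(3,2) attacks row 4 at column 2 and diagonals 1, 3.
Attacked columns: {1, 2, 3, 4, 6, 7}. Safe: {5, 8}.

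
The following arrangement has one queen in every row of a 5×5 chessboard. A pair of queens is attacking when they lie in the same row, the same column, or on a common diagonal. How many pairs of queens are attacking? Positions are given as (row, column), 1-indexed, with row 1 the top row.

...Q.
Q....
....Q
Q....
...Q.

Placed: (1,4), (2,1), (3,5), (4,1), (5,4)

Same column: (1,4)–(5,4) (column 4); (2,1)–(4,1) (column 1).
Same diagonal: (1,4)–(4,1) (|1−4| = |4−1| = 3); (2,1)–(5,4) (|2−5| = |1−4| = 3).
Total attacking pairs: 4.

4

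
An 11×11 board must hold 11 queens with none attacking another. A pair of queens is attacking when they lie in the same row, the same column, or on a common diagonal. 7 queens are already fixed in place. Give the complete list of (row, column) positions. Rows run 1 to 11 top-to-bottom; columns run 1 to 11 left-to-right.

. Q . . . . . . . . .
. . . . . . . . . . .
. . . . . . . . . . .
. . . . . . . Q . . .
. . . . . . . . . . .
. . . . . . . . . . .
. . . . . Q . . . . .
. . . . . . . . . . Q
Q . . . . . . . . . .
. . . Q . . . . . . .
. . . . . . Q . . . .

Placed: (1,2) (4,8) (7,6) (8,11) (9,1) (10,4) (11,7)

(1,2) (2,9) (3,5) (4,8) (5,10) (6,3) (7,6) (8,11) (9,1) (10,4) (11,7)

Row 2: attacked by (1,2)→{1,2,3}; (4,8)→{6,8,10}; (7,6)→{1,6,11}; (8,11)→{5,11}; (9,1)→{1,8}; (10,4)→{4}; (11,7)→{7}. Safe: 9. Place at column 9.
Row 3: attacked by (1,2)→{2,4}; (2,9)→{8,9,10}; (4,8)→{7,8,9}; (7,6)→{2,6,10}; (8,11)→{6,11}; (9,1)→{1,7}; (10,4)→{4,11}; (11,7)→{7}. Safe: 3, 5. Place at column 5.
Row 5: attacked by (1,2)→{2,6}; (2,9)→{6,9}; (3,5)→{3,5,7}; (4,8)→{7,8,9}; (7,6)→{4,6,8}; (8,11)→{8,11}; (9,1)→{1,5}; (10,4)→{4,9}; (11,7)→{1,7}. Safe: 10. Place at column 10.
Row 6: attacked by (1,2)→{2,7}; (2,9)→{5,9}; (3,5)→{2,5,8}; (4,8)→{6,8,10}; (5,10)→{9,10,11}; (7,6)→{5,6,7}; (8,11)→{9,11}; (9,1)→{1,4}; (10,4)→{4,8}; (11,7)→{2,7}. Safe: 3. Place at column 3.
Columns [2, 9, 5, 8, 10, 3, 6, 11, 1, 4, 7], r−c [-1, -7, -2, -4, -5, 3, 1, -3, 8, 6, 4], r+c [3, 11, 8, 12, 15, 9, 13, 19, 10, 14, 18] are all distinct, so no two queens attack.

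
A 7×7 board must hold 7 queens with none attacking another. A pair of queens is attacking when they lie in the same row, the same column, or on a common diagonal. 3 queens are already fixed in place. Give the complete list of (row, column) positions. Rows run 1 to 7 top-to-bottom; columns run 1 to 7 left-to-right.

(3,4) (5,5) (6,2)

(1,3) (2,7) (3,4) (4,1) (5,5) (6,2) (7,6)

Row 1: attacked by (3,4)→{2,4,6}; (5,5)→{1,5}; (6,2)→{2,7}. Safe: 3. Place at column 3.
Row 2: attacked by (1,3)→{2,3,4}; (3,4)→{3,4,5}; (5,5)→{2,5}; (6,2)→{2,6}. Safe: 1, 7. Place at column 7.
Row 4: attacked by (1,3)→{3,6}; (2,7)→{5,7}; (3,4)→{3,4,5}; (5,5)→{4,5,6}; (6,2)→{2,4}. Safe: 1. Place at column 1.
Row 7: attacked by (1,3)→{3}; (2,7)→{2,7}; (3,4)→{4}; (4,1)→{1,4}; (5,5)→{3,5,7}; (6,2)→{1,2,3}. Safe: 6. Place at column 6.
Columns [3, 7, 4, 1, 5, 2, 6], r−c [-2, -5, -1, 3, 0, 4, 1], r+c [4, 9, 7, 5, 10, 8, 13] are all distinct, so no two queens attack.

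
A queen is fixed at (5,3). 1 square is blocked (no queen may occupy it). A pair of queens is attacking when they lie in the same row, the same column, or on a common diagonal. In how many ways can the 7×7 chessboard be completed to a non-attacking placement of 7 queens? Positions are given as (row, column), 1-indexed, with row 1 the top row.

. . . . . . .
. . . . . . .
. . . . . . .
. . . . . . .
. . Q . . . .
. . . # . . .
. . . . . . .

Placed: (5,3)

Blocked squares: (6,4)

6

Branch on row 1: col 1 → 1; col 2 → 1; col 4 → 1; col 5 → 2; col 6 → 1.
Sum: 1 + 1 + 1 + 2 + 1 = 6.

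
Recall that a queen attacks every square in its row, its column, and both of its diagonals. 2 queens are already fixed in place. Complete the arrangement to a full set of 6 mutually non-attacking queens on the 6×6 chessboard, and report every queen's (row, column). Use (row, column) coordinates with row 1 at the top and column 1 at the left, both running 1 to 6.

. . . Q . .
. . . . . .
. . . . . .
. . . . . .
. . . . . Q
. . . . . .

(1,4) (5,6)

Row 2: attacked by (1,4)→{3,4,5}; (5,6)→{3,6}. Safe: 1, 2. Place at column 1.
Row 3: attacked by (1,4)→{2,4,6}; (2,1)→{1,2}; (5,6)→{4,6}. Safe: 3, 5. Place at column 5.
Row 4: attacked by (1,4)→{1,4}; (2,1)→{1,3}; (3,5)→{4,5,6}; (5,6)→{5,6}. Safe: 2. Place at column 2.
Row 6: attacked by (1,4)→{4}; (2,1)→{1,5}; (3,5)→{2,5}; (4,2)→{2,4}; (5,6)→{5,6}. Safe: 3. Place at column 3.
Columns [4, 1, 5, 2, 6, 3], r−c [-3, 1, -2, 2, -1, 3], r+c [5, 3, 8, 6, 11, 9] are all distinct, so no two queens attack.

(1,4) (2,1) (3,5) (4,2) (5,6) (6,3)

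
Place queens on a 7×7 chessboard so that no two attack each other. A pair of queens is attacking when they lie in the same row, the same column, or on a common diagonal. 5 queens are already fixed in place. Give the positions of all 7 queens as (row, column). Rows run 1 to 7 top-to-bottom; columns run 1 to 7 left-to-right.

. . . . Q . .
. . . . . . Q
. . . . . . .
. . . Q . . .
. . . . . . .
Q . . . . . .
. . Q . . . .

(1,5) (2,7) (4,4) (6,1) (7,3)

(1,5) (2,7) (3,2) (4,4) (5,6) (6,1) (7,3)

Row 3: attacked by (1,5)→{3,5,7}; (2,7)→{6,7}; (4,4)→{3,4,5}; (6,1)→{1,4}; (7,3)→{3,7}. Safe: 2. Place at column 2.
Row 5: attacked by (1,5)→{1,5}; (2,7)→{4,7}; (3,2)→{2,4}; (4,4)→{3,4,5}; (6,1)→{1,2}; (7,3)→{1,3,5}. Safe: 6. Place at column 6.
Columns [5, 7, 2, 4, 6, 1, 3], r−c [-4, -5, 1, 0, -1, 5, 4], r+c [6, 9, 5, 8, 11, 7, 10] are all distinct, so no two queens attack.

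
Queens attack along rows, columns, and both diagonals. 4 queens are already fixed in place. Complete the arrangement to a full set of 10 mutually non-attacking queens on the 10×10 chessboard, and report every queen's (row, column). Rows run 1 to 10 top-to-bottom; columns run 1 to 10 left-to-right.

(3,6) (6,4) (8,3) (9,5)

Row 1: attacked by (3,6)→{4,6,8}; (6,4)→{4,9}; (8,3)→{3,10}; (9,5)→{5}. Safe: 1, 2, 7. Place at column 7.
Row 2: attacked by (1,7)→{6,7,8}; (3,6)→{5,6,7}; (6,4)→{4,8}; (8,3)→{3,9}; (9,5)→{5}. Safe: 1, 2, 10. Place at column 1.
Row 4: attacked by (1,7)→{4,7,10}; (2,1)→{1,3}; (3,6)→{5,6,7}; (6,4)→{2,4,6}; (8,3)→{3,7}; (9,5)→{5,10}. Safe: 8, 9. Place at column 8.
Row 5: attacked by (1,7)→{3,7}; (2,1)→{1,4}; (3,6)→{4,6,8}; (4,8)→{7,8,9}; (6,4)→{3,4,5}; (8,3)→{3,6}; (9,5)→{1,5,9}. Safe: 2, 10. Place at column 2.
Row 7: attacked by (1,7)→{1,7}; (2,1)→{1,6}; (3,6)→{2,6,10}; (4,8)→{5,8}; (5,2)→{2,4}; (6,4)→{3,4,5}; (8,3)→{2,3,4}; (9,5)→{3,5,7}. Safe: 9. Place at column 9.
Row 10: attacked by (1,7)→{7}; (2,1)→{1,9}; (3,6)→{6}; (4,8)→{2,8}; (5,2)→{2,7}; (6,4)→{4,8}; (7,9)→{6,9}; (8,3)→{1,3,5}; (9,5)→{4,5,6}. Safe: 10. Place at column 10.
Columns [7, 1, 6, 8, 2, 4, 9, 3, 5, 10], r−c [-6, 1, -3, -4, 3, 2, -2, 5, 4, 0], r+c [8, 3, 9, 12, 7, 10, 16, 11, 14, 20] are all distinct, so no two queens attack.

(1,7) (2,1) (3,6) (4,8) (5,2) (6,4) (7,9) (8,3) (9,5) (10,10)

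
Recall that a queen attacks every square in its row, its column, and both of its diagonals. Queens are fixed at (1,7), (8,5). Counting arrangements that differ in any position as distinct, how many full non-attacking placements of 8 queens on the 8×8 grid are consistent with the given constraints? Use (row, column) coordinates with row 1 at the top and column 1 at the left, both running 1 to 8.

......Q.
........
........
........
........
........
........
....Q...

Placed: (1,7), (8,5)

Branch on row 2: col 1 → 1; col 2 → 1; col 3 → 0; col 4 → 1.
Sum: 1 + 1 + 0 + 1 = 3.

3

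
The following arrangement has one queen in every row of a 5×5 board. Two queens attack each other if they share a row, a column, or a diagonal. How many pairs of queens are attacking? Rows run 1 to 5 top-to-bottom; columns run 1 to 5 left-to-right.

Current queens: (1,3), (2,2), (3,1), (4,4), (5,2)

5

Same column: (2,2)–(5,2) (column 2).
Same diagonal: (1,3)–(2,2) (|1−2| = |3−2| = 1); (1,3)–(3,1) (|1−3| = |3−1| = 2); (2,2)–(3,1) (|2−3| = |2−1| = 1); (2,2)–(4,4) (|2−4| = |2−4| = 2).
Total attacking pairs: 5.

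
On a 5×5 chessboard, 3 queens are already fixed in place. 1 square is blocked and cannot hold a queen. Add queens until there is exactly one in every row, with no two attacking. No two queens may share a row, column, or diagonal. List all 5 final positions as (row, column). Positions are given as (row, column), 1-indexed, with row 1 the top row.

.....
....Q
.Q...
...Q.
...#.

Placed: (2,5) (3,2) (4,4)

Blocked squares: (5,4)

(1,3) (2,5) (3,2) (4,4) (5,1)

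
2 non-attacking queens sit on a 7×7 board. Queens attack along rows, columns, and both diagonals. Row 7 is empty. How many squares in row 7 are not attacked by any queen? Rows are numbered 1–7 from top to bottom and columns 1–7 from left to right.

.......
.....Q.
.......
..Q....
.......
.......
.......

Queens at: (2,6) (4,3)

4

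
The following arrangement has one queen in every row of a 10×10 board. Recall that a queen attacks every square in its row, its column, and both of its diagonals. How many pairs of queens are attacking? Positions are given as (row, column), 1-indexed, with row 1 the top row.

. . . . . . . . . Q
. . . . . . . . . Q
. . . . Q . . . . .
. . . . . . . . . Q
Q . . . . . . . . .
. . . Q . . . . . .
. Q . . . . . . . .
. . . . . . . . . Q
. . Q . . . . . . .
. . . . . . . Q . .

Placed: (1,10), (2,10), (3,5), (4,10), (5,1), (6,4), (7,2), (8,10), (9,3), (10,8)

Same column: (1,10)–(2,10) (column 10); (1,10)–(4,10) (column 10); (1,10)–(8,10) (column 10); (2,10)–(4,10) (column 10); (2,10)–(8,10) (column 10); (4,10)–(8,10) (column 10).
Same diagonal: (2,10)–(9,3) (|2−9| = |10−3| = 7); (3,5)–(8,10) (|3−8| = |5−10| = 5); (6,4)–(10,8) (|6−10| = |4−8| = 4); (8,10)–(10,8) (|8−10| = |10−8| = 2).
Total attacking pairs: 10.

10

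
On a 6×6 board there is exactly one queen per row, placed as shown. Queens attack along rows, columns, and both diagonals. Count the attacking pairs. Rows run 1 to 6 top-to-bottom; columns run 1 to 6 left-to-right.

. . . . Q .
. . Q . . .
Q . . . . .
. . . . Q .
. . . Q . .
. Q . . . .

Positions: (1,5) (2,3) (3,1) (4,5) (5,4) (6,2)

Same column: (1,5)–(4,5) (column 5).
Same diagonal: (2,3)–(4,5) (|2−4| = |3−5| = 2); (4,5)–(5,4) (|4−5| = |5−4| = 1).
Total attacking pairs: 3.

3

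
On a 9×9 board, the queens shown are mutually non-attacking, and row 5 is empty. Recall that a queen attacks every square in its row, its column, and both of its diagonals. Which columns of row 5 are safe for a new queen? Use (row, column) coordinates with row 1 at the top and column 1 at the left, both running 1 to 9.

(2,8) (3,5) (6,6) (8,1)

columns 2, 9

(2,8) attacks row 5 at column 8 and diagonals 5.
(3,5) attacks row 5 at column 5 and diagonals 3, 7.
(6,6) attacks row 5 at column 6 and diagonals 5, 7.
(8,1) attacks row 5 at column 1 and diagonals 4.
Attacked columns: {1, 3, 4, 5, 6, 7, 8}. Safe: {2, 9}.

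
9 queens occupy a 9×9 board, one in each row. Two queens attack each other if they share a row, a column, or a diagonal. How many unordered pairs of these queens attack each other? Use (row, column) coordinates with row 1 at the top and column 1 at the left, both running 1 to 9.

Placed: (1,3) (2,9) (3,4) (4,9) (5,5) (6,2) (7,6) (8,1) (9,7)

Same column: (2,9)–(4,9) (column 9).
Same diagonal: (4,9)–(7,6) (|4−7| = |9−6| = 3).
Total attacking pairs: 2.

2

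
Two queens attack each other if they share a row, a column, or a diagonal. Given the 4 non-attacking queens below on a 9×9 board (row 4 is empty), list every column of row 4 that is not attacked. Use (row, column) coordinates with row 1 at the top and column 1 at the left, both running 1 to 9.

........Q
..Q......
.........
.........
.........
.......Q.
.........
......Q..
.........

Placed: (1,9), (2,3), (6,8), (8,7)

(1,9) attacks row 4 at column 9 and diagonals 6.
(2,3) attacks row 4 at column 3 and diagonals 1, 5.
(6,8) attacks row 4 at column 8 and diagonals 6.
(8,7) attacks row 4 at column 7 and diagonals 3.
Attacked columns: {1, 3, 5, 6, 7, 8, 9}. Safe: {2, 4}.

columns 2, 4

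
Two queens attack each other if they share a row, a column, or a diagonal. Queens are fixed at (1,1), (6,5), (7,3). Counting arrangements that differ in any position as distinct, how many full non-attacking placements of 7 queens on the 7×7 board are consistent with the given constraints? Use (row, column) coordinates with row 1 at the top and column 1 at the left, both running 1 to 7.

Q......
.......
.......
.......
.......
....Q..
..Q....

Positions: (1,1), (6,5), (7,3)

Branch on row 2: col 4 → 0; col 6 → 1; col 7 → 0.
Sum: 0 + 1 + 0 = 1.

1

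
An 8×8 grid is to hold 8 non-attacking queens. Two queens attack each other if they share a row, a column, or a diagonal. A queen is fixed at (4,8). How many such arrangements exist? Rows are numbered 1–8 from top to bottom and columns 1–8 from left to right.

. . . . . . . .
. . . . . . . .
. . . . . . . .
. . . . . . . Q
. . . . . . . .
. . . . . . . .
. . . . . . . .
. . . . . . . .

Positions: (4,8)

Branch on row 1: col 1 → 1; col 2 → 2; col 3 → 4; col 4 → 5; col 6 → 4; col 7 → 2.
Sum: 1 + 2 + 4 + 5 + 4 + 2 = 18.

18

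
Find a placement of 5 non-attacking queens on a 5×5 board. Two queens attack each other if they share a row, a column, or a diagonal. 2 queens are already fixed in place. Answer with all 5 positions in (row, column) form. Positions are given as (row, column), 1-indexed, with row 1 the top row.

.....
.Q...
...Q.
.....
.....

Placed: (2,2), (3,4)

Row 1: attacked by (2,2)→{1,2,3}; (3,4)→{2,4}. Safe: 5. Place at column 5.
Row 4: attacked by (1,5)→{2,5}; (2,2)→{2,4}; (3,4)→{3,4,5}. Safe: 1. Place at column 1.
Row 5: attacked by (1,5)→{1,5}; (2,2)→{2,5}; (3,4)→{2,4}; (4,1)→{1,2}. Safe: 3. Place at column 3.
Columns [5, 2, 4, 1, 3], r−c [-4, 0, -1, 3, 2], r+c [6, 4, 7, 5, 8] are all distinct, so no two queens attack.

(1,5) (2,2) (3,4) (4,1) (5,3)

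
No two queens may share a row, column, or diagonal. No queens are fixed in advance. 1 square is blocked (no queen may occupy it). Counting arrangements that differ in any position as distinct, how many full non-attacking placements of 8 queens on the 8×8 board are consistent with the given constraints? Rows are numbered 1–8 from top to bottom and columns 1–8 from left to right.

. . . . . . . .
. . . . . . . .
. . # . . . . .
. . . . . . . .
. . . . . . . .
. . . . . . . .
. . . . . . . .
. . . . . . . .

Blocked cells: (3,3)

88

Branch on row 1: col 1 → 4; col 2 → 7; col 3 → 16; col 4 → 17; col 5 → 18; col 6 → 16; col 7 → 6; col 8 → 4.
Sum: 4 + 7 + 16 + 17 + 18 + 16 + 6 + 4 = 88.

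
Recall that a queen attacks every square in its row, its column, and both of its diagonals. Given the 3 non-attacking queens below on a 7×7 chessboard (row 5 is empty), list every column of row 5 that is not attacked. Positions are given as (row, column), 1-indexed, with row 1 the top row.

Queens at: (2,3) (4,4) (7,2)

columns 1, 7

(2,3) attacks row 5 at column 3 and diagonals 6.
(4,4) attacks row 5 at column 4 and diagonals 3, 5.
(7,2) attacks row 5 at column 2 and diagonals 4.
Attacked columns: {2, 3, 4, 5, 6}. Safe: {1, 7}.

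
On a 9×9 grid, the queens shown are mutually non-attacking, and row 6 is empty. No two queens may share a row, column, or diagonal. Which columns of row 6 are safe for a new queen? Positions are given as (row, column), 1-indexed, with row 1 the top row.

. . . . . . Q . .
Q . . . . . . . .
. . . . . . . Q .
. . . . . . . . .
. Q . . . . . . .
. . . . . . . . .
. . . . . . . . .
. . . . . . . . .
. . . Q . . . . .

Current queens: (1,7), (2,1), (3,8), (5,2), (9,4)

columns 6, 9

(1,7) attacks row 6 at column 7 and diagonals 2.
(2,1) attacks row 6 at column 1 and diagonals 5.
(3,8) attacks row 6 at column 8 and diagonals 5.
(5,2) attacks row 6 at column 2 and diagonals 1, 3.
(9,4) attacks row 6 at column 4 and diagonals 1, 7.
Attacked columns: {1, 2, 3, 4, 5, 7, 8}. Safe: {6, 9}.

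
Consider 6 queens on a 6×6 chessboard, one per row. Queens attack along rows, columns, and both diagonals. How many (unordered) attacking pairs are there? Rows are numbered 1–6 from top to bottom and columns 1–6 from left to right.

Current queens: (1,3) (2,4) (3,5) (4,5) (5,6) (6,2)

Same column: (3,5)–(4,5) (column 5).
Same diagonal: (1,3)–(2,4) (|1−2| = |3−4| = 1); (1,3)–(3,5) (|1−3| = |3−5| = 2); (2,4)–(3,5) (|2−3| = |4−5| = 1); (3,5)–(6,2) (|3−6| = |5−2| = 3); (4,5)–(5,6) (|4−5| = |5−6| = 1).
Total attacking pairs: 6.

6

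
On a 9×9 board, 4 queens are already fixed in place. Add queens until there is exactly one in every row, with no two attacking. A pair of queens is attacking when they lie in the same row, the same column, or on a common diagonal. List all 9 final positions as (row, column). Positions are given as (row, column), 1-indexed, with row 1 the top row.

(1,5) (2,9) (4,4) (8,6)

(1,5) (2,9) (3,2) (4,4) (5,7) (6,3) (7,8) (8,6) (9,1)

Row 3: attacked by (1,5)→{3,5,7}; (2,9)→{8,9}; (4,4)→{3,4,5}; (8,6)→{1,6}. Safe: 2. Place at column 2.
Row 5: attacked by (1,5)→{1,5,9}; (2,9)→{6,9}; (3,2)→{2,4}; (4,4)→{3,4,5}; (8,6)→{3,6,9}. Safe: 7, 8. Place at column 7.
Row 6: attacked by (1,5)→{5}; (2,9)→{5,9}; (3,2)→{2,5}; (4,4)→{2,4,6}; (5,7)→{6,7,8}; (8,6)→{4,6,8}. Safe: 1, 3. Place at column 3.
Row 7: attacked by (1,5)→{5}; (2,9)→{4,9}; (3,2)→{2,6}; (4,4)→{1,4,7}; (5,7)→{5,7,9}; (6,3)→{2,3,4}; (8,6)→{5,6,7}. Safe: 8. Place at column 8.
Row 9: attacked by (1,5)→{5}; (2,9)→{2,9}; (3,2)→{2,8}; (4,4)→{4,9}; (5,7)→{3,7}; (6,3)→{3,6}; (7,8)→{6,8}; (8,6)→{5,6,7}. Safe: 1. Place at column 1.
Columns [5, 9, 2, 4, 7, 3, 8, 6, 1], r−c [-4, -7, 1, 0, -2, 3, -1, 2, 8], r+c [6, 11, 5, 8, 12, 9, 15, 14, 10] are all distinct, so no two queens attack.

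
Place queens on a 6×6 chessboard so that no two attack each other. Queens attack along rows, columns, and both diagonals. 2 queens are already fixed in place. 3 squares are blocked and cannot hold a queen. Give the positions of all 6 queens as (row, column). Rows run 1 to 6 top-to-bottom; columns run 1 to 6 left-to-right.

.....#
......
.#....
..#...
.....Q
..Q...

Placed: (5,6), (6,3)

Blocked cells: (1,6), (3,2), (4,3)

Row 1: attacked by (5,6)→{2,6}; (6,3)→{3}. Blocked: 6. Safe: 1, 4, 5. Place at column 4.
Row 2: attacked by (1,4)→{3,4,5}; (5,6)→{3,6}; (6,3)→{3}. Safe: 1, 2. Place at column 1.
Row 3: attacked by (1,4)→{2,4,6}; (2,1)→{1,2}; (5,6)→{4,6}; (6,3)→{3,6}. Blocked: 2. Safe: 5. Place at column 5.
Row 4: attacked by (1,4)→{1,4}; (2,1)→{1,3}; (3,5)→{4,5,6}; (5,6)→{5,6}; (6,3)→{1,3,5}. Blocked: 3. Safe: 2. Place at column 2.
Columns [4, 1, 5, 2, 6, 3], r−c [-3, 1, -2, 2, -1, 3], r+c [5, 3, 8, 6, 11, 9] are all distinct, so no two queens attack.

(1,4) (2,1) (3,5) (4,2) (5,6) (6,3)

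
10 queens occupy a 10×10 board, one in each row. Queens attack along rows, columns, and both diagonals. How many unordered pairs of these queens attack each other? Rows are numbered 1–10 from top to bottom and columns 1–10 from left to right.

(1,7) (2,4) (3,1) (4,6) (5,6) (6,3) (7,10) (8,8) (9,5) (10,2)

2

Same column: (4,6)–(5,6) (column 6).
Same diagonal: (2,4)–(4,6) (|2−4| = |4−6| = 2).
Total attacking pairs: 2.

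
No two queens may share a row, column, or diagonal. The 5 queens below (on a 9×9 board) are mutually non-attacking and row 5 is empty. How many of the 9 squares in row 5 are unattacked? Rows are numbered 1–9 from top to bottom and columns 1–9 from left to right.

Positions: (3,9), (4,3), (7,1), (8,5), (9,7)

(3,9) attacks row 5 at column 9 and diagonals 7.
(4,3) attacks row 5 at column 3 and diagonals 2, 4.
(7,1) attacks row 5 at column 1 and diagonals 3.
(8,5) attacks row 5 at column 5 and diagonals 2, 8.
(9,7) attacks row 5 at column 7 and diagonals 3.
Attacked columns: {1, 2, 3, 4, 5, 7, 8, 9}. Safe: {6}.

1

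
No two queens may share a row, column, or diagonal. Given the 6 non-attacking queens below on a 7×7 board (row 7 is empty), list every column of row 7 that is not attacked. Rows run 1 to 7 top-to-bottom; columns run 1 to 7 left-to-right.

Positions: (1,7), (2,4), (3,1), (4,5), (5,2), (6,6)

(1,7) attacks row 7 at column 7 and diagonals 1.
(2,4) attacks row 7 at column 4.
(3,1) attacks row 7 at column 1 and diagonals 5.
(4,5) attacks row 7 at column 5 and diagonals 2.
(5,2) attacks row 7 at column 2 and diagonals 4.
(6,6) attacks row 7 at column 6 and diagonals 5, 7.
Attacked columns: {1, 2, 4, 5, 6, 7}. Safe: {3}.

columns 3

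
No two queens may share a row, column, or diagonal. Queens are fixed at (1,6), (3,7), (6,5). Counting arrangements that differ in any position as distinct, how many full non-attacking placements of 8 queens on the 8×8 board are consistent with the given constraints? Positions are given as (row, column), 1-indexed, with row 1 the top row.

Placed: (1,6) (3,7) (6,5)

Branch on row 2: col 2 → 1; col 3 → 1; col 4 → 1.
Sum: 1 + 1 + 1 = 3.

3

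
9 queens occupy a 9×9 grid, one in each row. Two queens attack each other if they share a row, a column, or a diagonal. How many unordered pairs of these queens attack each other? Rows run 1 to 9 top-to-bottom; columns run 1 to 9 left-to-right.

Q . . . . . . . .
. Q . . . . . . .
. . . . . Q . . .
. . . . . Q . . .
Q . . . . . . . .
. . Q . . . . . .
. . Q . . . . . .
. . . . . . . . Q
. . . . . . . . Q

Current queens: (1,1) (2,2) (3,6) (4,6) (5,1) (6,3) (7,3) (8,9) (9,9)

Same column: (1,1)–(5,1) (column 1); (3,6)–(4,6) (column 6); (6,3)–(7,3) (column 3); (8,9)–(9,9) (column 9).
Same diagonal: (1,1)–(2,2) (|1−2| = |1−2| = 1); (1,1)–(9,9) (|1−9| = |1−9| = 8); (2,2)–(9,9) (|2−9| = |2−9| = 7); (3,6)–(6,3) (|3−6| = |6−3| = 3); (4,6)–(7,3) (|4−7| = |6−3| = 3); (5,1)–(7,3) (|5−7| = |1−3| = 2).
Total attacking pairs: 10.

10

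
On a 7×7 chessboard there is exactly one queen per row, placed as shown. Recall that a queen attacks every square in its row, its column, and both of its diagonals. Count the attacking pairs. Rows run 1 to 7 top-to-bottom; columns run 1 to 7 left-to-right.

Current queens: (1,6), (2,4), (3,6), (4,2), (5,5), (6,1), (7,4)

Same column: (1,6)–(3,6) (column 6); (2,4)–(7,4) (column 4).
Same diagonal: (1,6)–(6,1) (|1−6| = |6−1| = 5); (2,4)–(4,2) (|2−4| = |4−2| = 2).
Total attacking pairs: 4.

4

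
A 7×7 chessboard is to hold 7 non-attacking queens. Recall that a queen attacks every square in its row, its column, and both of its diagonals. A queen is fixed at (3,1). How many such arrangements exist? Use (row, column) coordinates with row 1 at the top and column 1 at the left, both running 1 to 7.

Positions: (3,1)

6

Branch on row 1: col 2 → 2; col 4 → 1; col 5 → 1; col 6 → 1; col 7 → 1.
Sum: 2 + 1 + 1 + 1 + 1 = 6.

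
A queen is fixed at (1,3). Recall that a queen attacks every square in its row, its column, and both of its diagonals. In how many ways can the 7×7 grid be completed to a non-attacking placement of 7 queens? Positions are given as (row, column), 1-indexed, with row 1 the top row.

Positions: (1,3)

6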